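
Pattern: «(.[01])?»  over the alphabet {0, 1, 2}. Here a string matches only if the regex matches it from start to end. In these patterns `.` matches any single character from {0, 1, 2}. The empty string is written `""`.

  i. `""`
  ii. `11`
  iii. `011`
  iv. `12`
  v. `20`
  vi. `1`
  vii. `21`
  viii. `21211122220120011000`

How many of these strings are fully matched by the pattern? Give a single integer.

4

i → match
ii → match
iii → no match
iv → no match
v → match
vi → no match
vii → match
viii → no match
Total matched: 4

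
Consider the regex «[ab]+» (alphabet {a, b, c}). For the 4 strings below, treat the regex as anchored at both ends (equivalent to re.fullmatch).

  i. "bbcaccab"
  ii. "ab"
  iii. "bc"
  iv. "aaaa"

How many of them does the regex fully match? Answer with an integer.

2

i → no match
ii → match
iii → no match
iv → match
Total matched: 2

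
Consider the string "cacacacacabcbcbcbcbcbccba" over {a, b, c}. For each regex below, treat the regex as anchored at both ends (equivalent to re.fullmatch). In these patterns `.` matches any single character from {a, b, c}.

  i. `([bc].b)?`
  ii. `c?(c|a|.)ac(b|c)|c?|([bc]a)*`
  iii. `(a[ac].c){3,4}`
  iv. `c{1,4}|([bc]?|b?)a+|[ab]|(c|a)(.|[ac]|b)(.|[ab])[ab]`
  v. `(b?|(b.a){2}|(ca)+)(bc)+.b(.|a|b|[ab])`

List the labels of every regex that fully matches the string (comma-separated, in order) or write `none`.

i → no match
ii → no match
iii → no match — must start with "a"
iv → no match
v → match

v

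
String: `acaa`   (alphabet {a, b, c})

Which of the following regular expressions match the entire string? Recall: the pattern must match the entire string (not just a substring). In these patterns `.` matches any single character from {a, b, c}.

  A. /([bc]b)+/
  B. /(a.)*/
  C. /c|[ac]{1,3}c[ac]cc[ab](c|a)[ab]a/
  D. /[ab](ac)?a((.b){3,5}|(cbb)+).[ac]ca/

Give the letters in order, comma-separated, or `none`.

B

A → no match — must end with `b`
B → match
C → no match
D → no match — must end with `ca`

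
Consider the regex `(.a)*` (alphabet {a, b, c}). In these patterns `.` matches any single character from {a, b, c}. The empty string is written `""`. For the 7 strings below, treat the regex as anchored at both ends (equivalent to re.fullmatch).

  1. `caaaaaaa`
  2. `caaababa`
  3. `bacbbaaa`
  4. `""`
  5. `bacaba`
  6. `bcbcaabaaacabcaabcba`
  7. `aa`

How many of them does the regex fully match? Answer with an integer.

1 → match
2 → match
3 → no match
4 → match
5 → match
6 → no match
7 → match
Total matched: 5

5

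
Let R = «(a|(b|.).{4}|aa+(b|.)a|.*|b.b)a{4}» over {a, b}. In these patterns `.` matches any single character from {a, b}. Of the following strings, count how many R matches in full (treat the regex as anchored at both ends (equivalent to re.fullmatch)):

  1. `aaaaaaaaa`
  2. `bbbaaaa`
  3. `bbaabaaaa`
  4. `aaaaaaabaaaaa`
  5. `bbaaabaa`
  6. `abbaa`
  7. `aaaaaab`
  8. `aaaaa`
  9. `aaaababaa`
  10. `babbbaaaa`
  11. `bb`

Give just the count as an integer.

6

1 → match
2 → match
3 → match
4 → match
5 → no match
6 → no match
7 → no match — must end with `a`
8 → match
9 → no match
10 → match
11 → no match — must end with `a`
Total matched: 6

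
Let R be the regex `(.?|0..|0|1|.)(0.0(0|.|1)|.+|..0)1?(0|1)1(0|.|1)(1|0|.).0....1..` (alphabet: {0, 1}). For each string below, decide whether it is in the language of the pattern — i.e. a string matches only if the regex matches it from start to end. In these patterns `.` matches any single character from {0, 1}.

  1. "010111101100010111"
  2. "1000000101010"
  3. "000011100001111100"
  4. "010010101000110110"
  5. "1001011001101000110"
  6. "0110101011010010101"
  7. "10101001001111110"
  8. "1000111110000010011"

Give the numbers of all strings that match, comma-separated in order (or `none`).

1, 3, 4

1 → match
2 → no match
3 → match
4 → match
5 → no match
6 → no match
7 → no match
8 → no match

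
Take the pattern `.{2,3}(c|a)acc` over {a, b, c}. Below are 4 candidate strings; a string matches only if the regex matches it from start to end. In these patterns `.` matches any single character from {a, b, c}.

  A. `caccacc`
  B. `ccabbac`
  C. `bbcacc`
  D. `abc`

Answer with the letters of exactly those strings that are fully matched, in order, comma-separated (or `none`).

A, C

A. `caccacc` → match
B. `ccabbac` → no match — must end with `acc`
C. `bbcacc` → match
D. `abc` → no match — must end with `acc`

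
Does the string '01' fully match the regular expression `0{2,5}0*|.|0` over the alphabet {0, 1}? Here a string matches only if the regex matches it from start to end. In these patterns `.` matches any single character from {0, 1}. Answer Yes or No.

No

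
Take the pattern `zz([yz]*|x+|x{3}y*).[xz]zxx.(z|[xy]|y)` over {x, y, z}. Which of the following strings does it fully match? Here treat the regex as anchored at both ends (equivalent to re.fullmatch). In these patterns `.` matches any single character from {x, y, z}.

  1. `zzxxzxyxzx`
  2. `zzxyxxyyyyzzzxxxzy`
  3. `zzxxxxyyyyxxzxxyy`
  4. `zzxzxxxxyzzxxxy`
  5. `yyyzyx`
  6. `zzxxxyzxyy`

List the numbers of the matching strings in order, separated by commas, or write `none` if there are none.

none

1 → no match
2 → no match
3 → no match
4 → no match
5 → no match — must start with `zz`
6 → no match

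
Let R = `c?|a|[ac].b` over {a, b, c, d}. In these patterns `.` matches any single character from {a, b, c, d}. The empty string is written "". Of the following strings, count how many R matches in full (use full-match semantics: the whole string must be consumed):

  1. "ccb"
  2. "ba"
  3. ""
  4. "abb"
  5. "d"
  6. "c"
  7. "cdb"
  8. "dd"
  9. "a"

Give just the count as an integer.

6

1. "ccb" → match
2. "ba" → no match
3. "" → match
4. "abb" → match
5. "d" → no match
6. "c" → match
7. "cdb" → match
8. "dd" → no match
9. "a" → match
Total matched: 6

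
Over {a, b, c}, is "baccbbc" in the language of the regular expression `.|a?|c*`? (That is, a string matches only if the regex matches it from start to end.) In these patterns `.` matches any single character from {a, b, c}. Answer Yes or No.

No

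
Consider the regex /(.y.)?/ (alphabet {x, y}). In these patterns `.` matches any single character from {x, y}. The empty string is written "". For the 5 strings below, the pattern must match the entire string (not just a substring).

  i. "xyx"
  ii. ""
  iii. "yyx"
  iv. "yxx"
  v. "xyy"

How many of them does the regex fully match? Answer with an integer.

4

i → match
ii → match
iii → match
iv → no match
v → match
Total matched: 4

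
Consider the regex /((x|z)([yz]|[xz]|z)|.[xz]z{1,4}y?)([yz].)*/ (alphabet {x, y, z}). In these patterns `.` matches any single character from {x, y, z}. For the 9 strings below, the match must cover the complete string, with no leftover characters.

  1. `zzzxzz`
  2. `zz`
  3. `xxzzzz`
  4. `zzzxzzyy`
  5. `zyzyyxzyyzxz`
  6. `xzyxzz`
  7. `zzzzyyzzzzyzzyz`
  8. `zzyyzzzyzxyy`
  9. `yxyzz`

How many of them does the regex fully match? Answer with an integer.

7

1 → match
2 → match
3 → match
4 → match
5 → no match
6 → match
7 → match
8 → match
9 → no match
Total matched: 7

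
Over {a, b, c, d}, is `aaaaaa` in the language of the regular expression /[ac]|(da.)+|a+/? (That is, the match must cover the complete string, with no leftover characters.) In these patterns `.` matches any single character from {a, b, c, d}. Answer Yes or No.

Yes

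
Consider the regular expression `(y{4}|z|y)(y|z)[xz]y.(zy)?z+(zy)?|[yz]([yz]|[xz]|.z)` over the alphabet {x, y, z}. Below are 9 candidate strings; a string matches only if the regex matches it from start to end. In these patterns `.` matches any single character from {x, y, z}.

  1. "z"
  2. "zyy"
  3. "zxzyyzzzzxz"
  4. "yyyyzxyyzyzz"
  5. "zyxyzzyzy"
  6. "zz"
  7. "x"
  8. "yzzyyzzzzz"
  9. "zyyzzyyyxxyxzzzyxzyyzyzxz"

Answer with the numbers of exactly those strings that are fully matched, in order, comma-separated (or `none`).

1 → no match
2 → no match
3 → no match
4 → match
5 → no match
6 → match
7 → no match
8 → match
9 → no match

4, 6, 8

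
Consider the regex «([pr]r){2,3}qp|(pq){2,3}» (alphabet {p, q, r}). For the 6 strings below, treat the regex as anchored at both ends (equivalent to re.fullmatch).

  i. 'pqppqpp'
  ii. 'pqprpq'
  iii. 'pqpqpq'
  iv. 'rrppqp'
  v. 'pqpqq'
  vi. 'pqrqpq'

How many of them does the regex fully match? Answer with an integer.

1

i → no match
ii → no match
iii → match
iv → no match
v → no match
vi → no match
Total matched: 1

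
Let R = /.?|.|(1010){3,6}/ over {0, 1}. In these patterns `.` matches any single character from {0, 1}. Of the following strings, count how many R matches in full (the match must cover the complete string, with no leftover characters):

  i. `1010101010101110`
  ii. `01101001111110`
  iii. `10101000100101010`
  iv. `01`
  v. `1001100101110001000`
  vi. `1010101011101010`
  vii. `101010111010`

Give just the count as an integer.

i → no match
ii → no match
iii → no match
iv → no match
v → no match
vi → no match
vii → no match
Total matched: 0

0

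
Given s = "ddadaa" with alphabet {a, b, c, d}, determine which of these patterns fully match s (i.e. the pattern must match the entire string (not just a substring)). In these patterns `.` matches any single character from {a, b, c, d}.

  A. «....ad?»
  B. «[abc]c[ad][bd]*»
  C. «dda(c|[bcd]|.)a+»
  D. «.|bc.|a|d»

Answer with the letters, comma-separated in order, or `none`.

A → no match
B → no match
C → match
D → no match

C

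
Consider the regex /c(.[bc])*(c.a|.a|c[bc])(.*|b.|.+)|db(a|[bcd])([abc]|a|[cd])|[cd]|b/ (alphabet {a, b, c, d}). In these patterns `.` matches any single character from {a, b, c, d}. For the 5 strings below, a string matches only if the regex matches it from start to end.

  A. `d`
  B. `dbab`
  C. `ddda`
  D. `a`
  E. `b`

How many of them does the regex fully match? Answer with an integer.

A → match
B → match
C → no match
D → no match
E → match
Total matched: 3

3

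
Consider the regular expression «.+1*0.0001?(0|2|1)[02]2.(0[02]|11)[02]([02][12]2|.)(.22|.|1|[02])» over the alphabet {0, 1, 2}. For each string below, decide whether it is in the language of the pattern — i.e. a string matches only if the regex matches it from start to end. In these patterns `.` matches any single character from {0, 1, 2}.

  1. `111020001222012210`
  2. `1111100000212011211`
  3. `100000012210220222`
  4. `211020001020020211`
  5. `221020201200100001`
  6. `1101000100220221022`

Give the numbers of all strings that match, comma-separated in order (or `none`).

1 → no match
2 → no match
3 → match
4 → no match
5 → no match
6 → match

3, 6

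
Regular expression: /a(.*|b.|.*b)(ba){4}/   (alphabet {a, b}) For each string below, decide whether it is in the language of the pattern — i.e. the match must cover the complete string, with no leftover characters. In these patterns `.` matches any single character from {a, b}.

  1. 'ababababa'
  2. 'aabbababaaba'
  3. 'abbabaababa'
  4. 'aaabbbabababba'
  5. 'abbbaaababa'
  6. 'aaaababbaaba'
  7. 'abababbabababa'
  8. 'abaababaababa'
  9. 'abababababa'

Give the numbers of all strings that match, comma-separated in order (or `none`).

1, 7, 9

1 → match
2 → no match
3 → no match
4 → no match
5 → no match
6 → no match
7 → match
8 → no match
9 → match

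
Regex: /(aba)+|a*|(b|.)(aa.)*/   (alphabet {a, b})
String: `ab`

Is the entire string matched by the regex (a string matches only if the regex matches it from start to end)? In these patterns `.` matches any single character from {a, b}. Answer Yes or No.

No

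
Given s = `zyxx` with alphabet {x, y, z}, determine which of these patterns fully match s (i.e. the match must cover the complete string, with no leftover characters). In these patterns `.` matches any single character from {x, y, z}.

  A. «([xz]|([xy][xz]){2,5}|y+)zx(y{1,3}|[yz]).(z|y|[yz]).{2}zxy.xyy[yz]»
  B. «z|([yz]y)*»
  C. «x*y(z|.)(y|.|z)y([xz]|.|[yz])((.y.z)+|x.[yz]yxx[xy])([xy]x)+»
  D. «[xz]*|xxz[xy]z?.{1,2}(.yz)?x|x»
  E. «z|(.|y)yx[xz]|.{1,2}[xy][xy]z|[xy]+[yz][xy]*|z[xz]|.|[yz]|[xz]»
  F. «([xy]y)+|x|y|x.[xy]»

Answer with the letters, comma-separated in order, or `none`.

A → no match
B → no match
C → no match
D → no match
E → match
F → no match

E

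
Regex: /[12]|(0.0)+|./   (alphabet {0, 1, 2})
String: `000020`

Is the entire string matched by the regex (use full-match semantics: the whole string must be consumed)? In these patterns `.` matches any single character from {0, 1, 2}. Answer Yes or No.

Yes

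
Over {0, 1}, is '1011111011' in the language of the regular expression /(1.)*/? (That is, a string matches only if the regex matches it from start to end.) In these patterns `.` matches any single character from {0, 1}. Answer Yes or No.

Yes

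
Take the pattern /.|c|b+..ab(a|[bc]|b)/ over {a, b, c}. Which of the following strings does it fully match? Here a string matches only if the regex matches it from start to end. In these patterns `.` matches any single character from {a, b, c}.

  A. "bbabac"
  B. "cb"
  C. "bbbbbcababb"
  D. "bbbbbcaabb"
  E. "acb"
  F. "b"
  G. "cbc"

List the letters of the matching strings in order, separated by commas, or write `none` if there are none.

D, F

A → no match
B → no match
C → no match
D → match
E → no match
F → match
G → no match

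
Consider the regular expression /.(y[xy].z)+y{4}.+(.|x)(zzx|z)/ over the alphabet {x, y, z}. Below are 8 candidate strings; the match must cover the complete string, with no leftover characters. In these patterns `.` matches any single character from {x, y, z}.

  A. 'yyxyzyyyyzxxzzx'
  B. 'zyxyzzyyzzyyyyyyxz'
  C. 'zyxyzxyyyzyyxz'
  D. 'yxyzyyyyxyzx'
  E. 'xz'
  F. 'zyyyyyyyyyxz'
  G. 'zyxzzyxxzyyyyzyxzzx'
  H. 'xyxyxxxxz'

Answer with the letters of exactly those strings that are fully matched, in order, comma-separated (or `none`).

A, G

A → match
B → no match
C → no match
D → no match
E → no match
F → no match
G → match
H → no match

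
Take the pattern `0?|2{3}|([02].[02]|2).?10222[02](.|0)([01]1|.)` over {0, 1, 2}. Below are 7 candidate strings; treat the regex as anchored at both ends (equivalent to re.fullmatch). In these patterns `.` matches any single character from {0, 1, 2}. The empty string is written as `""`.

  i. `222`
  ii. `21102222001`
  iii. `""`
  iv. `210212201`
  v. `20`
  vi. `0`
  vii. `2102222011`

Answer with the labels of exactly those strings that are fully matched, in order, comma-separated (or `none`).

i → match
ii → match
iii → match
iv → no match
v → no match
vi → match
vii → match

i, ii, iii, vi, vii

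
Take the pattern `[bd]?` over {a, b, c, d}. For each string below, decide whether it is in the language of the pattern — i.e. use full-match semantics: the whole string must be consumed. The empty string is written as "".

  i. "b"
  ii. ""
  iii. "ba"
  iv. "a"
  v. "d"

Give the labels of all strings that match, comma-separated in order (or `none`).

i, ii, v

i → match
ii → match
iii → no match
iv → no match
v → match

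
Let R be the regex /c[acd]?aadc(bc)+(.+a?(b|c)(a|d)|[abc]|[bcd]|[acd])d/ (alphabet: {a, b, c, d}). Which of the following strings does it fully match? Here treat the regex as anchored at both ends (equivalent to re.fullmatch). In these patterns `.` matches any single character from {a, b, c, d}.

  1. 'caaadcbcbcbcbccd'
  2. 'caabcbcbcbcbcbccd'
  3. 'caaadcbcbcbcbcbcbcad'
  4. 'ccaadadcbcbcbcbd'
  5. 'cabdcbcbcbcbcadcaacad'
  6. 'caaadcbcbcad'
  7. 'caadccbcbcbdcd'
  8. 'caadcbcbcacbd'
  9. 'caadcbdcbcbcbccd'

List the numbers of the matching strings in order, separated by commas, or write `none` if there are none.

1 → match
2 → no match
3 → match
4 → no match
5 → no match
6 → match
7 → no match
8 → no match
9 → no match

1, 3, 6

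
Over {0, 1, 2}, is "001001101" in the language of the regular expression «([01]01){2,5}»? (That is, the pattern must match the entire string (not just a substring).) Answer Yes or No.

Yes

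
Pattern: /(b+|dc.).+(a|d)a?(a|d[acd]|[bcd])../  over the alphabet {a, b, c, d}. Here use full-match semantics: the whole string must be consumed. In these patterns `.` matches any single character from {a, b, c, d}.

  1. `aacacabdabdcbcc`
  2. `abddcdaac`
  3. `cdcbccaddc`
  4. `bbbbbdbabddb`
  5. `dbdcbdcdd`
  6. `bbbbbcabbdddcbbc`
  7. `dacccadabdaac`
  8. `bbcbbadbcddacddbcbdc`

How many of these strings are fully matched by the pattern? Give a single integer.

1 → no match
2. `abddcdaac` → no match
3. `cdcbccaddc` → no match
4. `bbbbbdbabddb` → no match
5. `dbdcbdcdd` → no match
6 → no match
7 → no match
8 → no match
Total matched: 0

0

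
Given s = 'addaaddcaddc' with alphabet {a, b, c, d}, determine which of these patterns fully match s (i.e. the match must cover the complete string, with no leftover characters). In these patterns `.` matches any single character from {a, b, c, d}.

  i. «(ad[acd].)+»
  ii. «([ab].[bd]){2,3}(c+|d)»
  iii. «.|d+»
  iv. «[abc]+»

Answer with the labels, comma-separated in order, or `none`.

i

i → match
ii → no match
iii → no match
iv → no match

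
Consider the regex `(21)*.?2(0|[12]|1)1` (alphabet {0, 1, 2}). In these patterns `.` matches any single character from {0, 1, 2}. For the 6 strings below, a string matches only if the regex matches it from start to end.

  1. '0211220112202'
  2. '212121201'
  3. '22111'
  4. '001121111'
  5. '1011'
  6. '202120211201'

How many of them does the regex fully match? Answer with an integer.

1 → no match — must end with '1'
2 → match
3 → no match
4 → no match
5 → no match
6 → no match
Total matched: 1

1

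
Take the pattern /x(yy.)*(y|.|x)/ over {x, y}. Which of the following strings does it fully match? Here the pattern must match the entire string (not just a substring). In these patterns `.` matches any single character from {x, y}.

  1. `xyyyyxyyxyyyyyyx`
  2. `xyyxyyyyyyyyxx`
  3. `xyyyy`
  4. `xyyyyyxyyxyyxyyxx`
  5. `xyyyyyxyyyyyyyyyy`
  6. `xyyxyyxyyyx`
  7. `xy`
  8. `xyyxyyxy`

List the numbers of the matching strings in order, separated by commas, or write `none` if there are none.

1 → no match
2 → match
3 → match
4 → match
5 → match
6 → match
7 → match
8 → match

2, 3, 4, 5, 6, 7, 8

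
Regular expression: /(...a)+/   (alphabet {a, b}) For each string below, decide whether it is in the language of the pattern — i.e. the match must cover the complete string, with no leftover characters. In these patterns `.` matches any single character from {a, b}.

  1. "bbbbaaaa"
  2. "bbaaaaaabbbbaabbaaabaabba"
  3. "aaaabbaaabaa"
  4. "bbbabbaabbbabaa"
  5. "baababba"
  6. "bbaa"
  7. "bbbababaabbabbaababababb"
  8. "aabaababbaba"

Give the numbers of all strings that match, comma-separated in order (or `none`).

1 → no match
2 → no match
3 → match
4 → no match
5 → no match
6 → match
7 → no match — must end with "a"
8 → no match

3, 6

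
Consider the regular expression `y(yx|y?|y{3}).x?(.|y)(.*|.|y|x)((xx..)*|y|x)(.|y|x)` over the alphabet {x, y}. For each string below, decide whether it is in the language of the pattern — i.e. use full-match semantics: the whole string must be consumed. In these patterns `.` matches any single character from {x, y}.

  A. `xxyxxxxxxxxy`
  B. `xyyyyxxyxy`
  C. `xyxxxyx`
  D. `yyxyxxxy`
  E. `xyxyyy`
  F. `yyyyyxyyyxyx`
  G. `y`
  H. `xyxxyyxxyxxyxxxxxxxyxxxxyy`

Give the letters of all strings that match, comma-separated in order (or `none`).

A → no match — must start with `y`
B → no match — must start with `y`
C → no match — must start with `y`
D → match
E → no match — must start with `y`
F → match
G → no match
H → no match — must start with `y`

D, F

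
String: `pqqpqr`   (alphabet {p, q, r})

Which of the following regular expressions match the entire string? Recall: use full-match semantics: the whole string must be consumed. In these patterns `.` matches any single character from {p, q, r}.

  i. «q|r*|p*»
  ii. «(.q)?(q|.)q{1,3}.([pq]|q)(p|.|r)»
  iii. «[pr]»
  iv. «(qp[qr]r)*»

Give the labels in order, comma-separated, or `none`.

ii

i → no match
ii → match
iii → no match
iv → no match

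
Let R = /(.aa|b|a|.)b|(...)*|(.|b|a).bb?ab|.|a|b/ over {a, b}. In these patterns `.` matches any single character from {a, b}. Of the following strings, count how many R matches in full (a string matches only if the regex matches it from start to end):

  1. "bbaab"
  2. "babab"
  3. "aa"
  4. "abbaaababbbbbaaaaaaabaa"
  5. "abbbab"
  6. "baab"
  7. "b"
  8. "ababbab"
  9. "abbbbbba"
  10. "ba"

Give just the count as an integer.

1 → no match
2 → match
3 → no match
4 → no match
5 → match
6 → match
7 → match
8 → no match
9 → no match
10 → no match
Total matched: 4

4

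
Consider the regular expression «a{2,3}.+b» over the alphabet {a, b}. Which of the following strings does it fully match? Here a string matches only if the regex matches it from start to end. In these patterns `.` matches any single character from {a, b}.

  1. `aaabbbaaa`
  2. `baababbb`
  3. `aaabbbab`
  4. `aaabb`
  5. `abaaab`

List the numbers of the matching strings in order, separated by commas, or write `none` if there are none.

1 → no match — must end with `b`
2 → no match — must start with `a`
3 → match
4 → match
5 → no match

3, 4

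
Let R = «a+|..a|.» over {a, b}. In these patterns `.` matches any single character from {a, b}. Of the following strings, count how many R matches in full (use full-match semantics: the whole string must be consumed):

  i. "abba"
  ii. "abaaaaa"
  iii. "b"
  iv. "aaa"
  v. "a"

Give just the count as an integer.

i → no match
ii → no match
iii → match
iv → match
v → match
Total matched: 3

3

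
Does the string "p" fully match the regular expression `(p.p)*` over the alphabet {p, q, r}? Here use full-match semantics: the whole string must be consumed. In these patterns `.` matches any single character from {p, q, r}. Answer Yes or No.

No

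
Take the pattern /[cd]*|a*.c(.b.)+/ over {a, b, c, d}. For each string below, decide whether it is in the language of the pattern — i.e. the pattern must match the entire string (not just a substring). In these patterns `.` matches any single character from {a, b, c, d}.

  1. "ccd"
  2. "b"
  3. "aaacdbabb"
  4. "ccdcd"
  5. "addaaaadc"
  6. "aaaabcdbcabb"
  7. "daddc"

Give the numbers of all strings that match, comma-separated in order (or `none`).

1. "ccd" → match
2. "b" → no match
3. "aaacdbabb" → no match
4. "ccdcd" → match
5. "addaaaadc" → no match
6. "aaaabcdbcabb" → match
7. "daddc" → no match

1, 4, 6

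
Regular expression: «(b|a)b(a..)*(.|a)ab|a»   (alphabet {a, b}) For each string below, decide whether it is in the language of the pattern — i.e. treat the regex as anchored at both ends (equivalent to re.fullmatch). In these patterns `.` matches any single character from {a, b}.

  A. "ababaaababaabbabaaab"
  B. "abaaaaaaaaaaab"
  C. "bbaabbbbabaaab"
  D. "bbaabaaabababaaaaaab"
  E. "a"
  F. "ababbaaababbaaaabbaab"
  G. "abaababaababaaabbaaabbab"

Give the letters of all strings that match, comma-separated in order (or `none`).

A → match
B → match
C → no match
D → no match
E. "a" → match
F → no match
G → no match

A, B, E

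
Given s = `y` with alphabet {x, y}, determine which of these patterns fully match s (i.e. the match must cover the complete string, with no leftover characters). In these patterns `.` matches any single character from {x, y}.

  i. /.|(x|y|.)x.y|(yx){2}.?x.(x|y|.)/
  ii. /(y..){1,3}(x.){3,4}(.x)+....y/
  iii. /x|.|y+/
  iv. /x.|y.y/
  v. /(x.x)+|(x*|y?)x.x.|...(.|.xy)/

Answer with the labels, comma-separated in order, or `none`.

i → match
ii → no match
iii → match
iv → no match
v → no match

i, iii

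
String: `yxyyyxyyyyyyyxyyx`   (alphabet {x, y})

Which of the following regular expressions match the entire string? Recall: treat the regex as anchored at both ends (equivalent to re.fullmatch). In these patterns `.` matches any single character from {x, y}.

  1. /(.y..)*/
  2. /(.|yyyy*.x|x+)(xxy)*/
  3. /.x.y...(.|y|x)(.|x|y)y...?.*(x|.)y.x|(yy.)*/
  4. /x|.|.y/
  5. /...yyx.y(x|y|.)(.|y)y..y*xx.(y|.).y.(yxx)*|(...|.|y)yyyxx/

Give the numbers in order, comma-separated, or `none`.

3

1 → no match
2 → no match
3 → match
4 → no match
5 → no match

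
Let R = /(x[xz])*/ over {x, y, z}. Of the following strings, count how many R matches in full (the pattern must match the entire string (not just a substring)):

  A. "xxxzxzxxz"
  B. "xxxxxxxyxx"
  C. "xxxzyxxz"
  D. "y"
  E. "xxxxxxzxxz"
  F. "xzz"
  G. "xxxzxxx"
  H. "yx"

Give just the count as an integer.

A → no match
B → no match
C → no match
D → no match
E → no match
F → no match
G → no match
H → no match
Total matched: 0

0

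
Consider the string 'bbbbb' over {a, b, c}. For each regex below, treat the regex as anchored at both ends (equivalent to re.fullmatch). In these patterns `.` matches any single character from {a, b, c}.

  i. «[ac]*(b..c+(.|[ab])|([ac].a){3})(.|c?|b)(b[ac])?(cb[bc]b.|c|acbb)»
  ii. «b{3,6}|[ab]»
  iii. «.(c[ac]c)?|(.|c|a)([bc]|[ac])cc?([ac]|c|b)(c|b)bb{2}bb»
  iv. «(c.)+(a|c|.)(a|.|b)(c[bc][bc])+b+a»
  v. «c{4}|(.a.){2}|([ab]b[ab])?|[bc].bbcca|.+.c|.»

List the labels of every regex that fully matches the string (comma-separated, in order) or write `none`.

i → no match
ii → match
iii → no match
iv → no match — must start with 'c'
v → no match

ii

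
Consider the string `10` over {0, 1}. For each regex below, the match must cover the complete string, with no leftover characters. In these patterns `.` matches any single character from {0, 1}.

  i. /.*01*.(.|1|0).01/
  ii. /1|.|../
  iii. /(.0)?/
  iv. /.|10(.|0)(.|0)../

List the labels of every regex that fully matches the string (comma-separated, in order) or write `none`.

ii, iii

i → no match — must end with `01`
ii → match
iii → match
iv → no match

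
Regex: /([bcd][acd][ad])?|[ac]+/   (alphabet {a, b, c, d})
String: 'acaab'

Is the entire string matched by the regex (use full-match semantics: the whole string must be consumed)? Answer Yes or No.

No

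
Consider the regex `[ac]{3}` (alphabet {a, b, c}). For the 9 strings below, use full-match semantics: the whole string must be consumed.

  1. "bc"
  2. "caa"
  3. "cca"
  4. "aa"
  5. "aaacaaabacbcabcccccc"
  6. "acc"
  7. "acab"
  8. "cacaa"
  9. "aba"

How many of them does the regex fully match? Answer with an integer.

3

1 → no match
2 → match
3 → match
4 → no match
5 → no match
6 → match
7 → no match
8 → no match
9 → no match
Total matched: 3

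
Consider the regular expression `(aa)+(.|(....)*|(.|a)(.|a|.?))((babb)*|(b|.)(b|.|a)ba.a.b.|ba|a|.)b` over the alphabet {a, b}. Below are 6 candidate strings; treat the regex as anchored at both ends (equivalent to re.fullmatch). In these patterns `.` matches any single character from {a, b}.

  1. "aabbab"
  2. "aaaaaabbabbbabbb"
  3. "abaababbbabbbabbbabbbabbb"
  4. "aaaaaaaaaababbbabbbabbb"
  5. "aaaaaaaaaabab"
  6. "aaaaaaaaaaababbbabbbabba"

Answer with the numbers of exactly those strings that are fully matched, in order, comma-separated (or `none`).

1, 2, 4, 5

1 → match
2 → match
3 → no match — must start with "aa"
4 → match
5 → match
6 → no match — must end with "b"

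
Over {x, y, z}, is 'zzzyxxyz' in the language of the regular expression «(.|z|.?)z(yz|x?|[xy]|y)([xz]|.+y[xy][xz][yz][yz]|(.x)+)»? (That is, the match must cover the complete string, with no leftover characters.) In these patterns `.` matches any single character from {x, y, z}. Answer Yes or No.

Yes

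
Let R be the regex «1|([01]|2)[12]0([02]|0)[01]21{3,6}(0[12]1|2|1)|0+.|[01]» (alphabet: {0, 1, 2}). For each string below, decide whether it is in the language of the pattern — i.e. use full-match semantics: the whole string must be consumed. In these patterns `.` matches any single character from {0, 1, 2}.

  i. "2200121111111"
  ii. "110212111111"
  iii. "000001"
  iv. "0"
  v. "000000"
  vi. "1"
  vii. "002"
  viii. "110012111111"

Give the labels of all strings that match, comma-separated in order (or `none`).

i, ii, iii, iv, v, vi, vii, viii

i → match
ii → match
iii → match
iv → match
v → match
vi → match
vii → match
viii → match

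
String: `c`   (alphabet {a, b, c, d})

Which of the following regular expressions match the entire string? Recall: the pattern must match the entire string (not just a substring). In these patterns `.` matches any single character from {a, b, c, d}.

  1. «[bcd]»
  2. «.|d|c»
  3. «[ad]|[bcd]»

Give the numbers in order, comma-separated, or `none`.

1 → match
2 → match
3 → match

1, 2, 3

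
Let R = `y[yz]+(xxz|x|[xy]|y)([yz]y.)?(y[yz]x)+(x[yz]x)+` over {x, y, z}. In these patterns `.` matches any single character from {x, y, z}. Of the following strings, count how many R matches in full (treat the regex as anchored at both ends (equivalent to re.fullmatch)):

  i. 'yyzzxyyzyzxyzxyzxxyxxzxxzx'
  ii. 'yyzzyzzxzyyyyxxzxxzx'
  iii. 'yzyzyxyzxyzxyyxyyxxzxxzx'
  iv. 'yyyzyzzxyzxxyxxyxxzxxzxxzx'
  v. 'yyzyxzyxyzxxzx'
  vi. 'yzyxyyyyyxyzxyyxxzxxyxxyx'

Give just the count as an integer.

i → match
ii → match
iii → match
iv → match
v → match
vi → match
Total matched: 6

6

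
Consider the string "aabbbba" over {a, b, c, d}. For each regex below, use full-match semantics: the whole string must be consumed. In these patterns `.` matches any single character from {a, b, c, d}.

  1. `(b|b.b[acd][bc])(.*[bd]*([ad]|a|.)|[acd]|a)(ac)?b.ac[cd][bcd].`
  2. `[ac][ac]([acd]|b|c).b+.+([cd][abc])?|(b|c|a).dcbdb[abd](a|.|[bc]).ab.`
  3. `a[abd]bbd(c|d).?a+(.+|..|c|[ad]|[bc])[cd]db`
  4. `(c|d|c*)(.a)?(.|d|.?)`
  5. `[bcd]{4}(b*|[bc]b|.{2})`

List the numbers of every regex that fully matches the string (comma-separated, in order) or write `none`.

1 → no match — must start with "b"
2 → match
3 → no match — must end with "db"
4 → no match
5 → no match

2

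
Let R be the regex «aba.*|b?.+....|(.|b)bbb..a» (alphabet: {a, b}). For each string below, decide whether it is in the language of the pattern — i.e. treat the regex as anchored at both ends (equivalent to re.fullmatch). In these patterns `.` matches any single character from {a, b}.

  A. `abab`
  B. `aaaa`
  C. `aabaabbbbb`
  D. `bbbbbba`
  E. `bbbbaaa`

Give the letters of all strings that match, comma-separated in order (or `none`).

A, C, D, E

A. `abab` → match
B. `aaaa` → no match
C. `aabaabbbbb` → match
D. `bbbbbba` → match
E. `bbbbaaa` → match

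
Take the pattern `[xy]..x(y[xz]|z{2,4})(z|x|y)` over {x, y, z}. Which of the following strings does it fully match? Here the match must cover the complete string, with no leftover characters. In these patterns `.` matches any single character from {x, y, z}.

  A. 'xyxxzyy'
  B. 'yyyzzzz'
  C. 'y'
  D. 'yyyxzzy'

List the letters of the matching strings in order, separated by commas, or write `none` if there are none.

D

A → no match
B → no match
C → no match
D → match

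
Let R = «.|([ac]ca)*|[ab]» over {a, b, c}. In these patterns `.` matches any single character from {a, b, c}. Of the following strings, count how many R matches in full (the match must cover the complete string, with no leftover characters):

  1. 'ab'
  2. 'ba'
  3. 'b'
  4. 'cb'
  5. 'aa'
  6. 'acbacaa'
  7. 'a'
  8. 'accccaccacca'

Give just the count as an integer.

2

1 → no match
2 → no match
3 → match
4 → no match
5 → no match
6 → no match
7 → match
8 → no match
Total matched: 2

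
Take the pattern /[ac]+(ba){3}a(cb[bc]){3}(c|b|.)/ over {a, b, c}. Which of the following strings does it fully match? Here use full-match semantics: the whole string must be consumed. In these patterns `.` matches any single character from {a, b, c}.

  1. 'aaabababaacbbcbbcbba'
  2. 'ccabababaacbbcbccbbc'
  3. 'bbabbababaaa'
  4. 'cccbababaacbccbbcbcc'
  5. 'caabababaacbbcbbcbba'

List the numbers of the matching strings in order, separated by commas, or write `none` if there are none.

1 → match
2 → match
3 → no match
4 → match
5 → match

1, 2, 4, 5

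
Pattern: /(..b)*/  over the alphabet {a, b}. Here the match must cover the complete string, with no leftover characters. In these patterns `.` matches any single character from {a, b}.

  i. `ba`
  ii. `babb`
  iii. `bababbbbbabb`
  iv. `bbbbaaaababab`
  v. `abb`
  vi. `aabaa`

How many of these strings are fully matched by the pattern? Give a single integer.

i → no match
ii → no match
iii → match
iv → no match
v → match
vi → no match
Total matched: 2

2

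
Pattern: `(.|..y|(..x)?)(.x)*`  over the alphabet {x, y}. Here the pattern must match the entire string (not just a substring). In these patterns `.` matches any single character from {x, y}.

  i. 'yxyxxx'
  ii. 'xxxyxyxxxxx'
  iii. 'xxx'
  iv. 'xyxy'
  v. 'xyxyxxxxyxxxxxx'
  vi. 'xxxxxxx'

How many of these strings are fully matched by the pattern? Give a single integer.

4

i → match
ii → match
iii → match
iv → no match
v → no match
vi → match
Total matched: 4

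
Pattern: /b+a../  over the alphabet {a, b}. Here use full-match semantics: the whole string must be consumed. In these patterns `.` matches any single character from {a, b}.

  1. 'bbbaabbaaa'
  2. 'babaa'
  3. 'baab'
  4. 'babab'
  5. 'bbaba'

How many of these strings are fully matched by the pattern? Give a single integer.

1 → no match
2 → no match
3 → match
4 → no match
5 → match
Total matched: 2

2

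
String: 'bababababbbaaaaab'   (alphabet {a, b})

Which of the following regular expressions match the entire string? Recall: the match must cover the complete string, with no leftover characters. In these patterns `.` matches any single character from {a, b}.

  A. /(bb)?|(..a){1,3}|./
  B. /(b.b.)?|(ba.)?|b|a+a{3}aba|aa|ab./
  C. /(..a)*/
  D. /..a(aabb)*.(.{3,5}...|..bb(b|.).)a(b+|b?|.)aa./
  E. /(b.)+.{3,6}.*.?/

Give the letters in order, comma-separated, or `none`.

A → no match
B → no match
C → no match
D → no match
E → match

E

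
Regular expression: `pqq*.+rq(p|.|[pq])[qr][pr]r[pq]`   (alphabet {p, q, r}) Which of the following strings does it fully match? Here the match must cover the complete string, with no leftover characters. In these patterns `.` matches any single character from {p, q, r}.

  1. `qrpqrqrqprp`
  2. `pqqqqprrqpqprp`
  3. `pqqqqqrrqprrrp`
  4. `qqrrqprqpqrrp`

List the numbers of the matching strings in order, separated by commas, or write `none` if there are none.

1 → no match — must start with `pq`
2 → match
3 → match
4 → no match — must start with `pq`

2, 3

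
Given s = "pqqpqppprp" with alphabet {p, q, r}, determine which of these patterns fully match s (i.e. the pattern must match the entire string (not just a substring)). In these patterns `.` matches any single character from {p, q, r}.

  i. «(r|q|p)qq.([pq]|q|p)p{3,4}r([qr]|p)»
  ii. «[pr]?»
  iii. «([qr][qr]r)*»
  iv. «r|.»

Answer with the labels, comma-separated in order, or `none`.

i → match
ii → no match
iii → no match
iv → no match

i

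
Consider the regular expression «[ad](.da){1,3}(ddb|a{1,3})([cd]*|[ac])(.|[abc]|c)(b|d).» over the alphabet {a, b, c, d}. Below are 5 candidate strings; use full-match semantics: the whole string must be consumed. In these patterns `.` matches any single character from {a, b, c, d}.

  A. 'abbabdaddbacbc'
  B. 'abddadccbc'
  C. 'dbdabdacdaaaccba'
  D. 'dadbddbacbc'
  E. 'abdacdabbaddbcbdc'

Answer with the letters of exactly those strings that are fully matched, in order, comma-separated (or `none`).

C

A → no match
B. 'abddadccbc' → no match
C → match
D. 'dadbddbacbc' → no match
E → no match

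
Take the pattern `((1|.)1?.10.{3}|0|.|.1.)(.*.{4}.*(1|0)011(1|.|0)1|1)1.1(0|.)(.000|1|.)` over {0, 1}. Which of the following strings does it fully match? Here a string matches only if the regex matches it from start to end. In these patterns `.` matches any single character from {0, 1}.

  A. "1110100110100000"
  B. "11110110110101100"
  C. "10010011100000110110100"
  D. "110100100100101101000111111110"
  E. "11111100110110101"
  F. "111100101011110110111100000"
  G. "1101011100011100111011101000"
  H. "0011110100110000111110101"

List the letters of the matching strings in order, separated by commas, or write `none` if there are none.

A → match
B → no match
C → match
D → match
E → match
F → match
G → no match
H → match

A, C, D, E, F, H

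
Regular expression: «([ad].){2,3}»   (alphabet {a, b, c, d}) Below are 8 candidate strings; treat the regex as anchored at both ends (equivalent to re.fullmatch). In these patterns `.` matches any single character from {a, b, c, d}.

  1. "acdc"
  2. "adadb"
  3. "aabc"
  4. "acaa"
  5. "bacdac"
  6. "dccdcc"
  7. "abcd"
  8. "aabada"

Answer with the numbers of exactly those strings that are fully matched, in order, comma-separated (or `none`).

1 → match
2 → no match
3 → no match
4 → match
5 → no match
6 → no match
7 → no match
8 → no match

1, 4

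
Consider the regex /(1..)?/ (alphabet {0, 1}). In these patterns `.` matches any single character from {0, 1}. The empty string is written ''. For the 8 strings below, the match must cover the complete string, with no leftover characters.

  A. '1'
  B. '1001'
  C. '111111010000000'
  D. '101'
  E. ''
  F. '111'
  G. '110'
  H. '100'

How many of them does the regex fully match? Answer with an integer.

5

A → no match
B → no match
C → no match
D → match
E → match
F → match
G → match
H → match
Total matched: 5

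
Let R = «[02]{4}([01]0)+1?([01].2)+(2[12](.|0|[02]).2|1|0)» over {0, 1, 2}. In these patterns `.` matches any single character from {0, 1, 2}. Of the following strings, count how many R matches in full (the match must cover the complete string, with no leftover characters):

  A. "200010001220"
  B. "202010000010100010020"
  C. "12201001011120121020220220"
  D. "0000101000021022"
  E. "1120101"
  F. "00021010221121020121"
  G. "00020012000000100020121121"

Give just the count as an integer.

A → match
B → match
C → no match
D → no match
E → no match
F → match
G → no match
Total matched: 3

3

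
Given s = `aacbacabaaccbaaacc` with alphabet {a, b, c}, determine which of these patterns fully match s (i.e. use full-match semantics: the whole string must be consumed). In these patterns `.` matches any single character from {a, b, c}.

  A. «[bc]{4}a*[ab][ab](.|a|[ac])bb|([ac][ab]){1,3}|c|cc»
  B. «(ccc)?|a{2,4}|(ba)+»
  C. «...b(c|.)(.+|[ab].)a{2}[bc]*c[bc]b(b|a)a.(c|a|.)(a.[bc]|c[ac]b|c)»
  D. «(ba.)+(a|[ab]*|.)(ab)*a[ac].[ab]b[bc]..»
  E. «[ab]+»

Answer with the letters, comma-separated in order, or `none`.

C

A → no match
B → no match
C → match
D → no match — must start with `ba`
E → no match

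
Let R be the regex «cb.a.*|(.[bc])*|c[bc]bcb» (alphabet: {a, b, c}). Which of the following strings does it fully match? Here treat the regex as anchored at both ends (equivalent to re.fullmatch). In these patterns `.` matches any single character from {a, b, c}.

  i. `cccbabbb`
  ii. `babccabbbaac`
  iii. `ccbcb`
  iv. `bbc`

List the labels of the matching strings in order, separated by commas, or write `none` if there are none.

i → match
ii → no match
iii → match
iv → no match

i, iii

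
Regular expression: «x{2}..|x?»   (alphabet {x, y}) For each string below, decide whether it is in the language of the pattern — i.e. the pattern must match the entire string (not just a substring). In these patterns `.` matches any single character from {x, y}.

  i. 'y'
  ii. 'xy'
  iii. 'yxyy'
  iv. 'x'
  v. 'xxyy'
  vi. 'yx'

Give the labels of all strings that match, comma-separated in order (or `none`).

i → no match
ii → no match
iii → no match
iv → match
v → match
vi → no match

iv, v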